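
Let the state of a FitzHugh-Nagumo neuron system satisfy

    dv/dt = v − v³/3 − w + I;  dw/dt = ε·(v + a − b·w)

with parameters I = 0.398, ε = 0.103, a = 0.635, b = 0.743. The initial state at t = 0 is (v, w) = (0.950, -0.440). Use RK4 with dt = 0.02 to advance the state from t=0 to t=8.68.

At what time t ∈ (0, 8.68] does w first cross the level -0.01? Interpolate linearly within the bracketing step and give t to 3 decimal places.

t=0.000: state=(0.950, -0.440)
step 1 (dt=0.02): k1=(1.502, 0.197), k2=(1.501, 0.198), k3=(1.501, 0.198), k4=(1.500, 0.200); state += dt/6·(k1+2k2+2k3+k4)
t=0.020: state=(0.980, -0.436)
t=0.040: state=(1.010, -0.432)
t=0.060: state=(1.040, -0.428)
continuing one RK4 step at a time; state shown every 25 steps (Δt=0.5):
t=0.500: state=(1.602, -0.326)
t=1.000: state=(1.883, -0.192)
t=1.500: state=(1.929, -0.056)
t=1.660: state=(1.925, -0.013)
next step: t=1.680: state=(1.924, -0.008) — w has crossed -0.01
linear interpolation between t=1.660 (-0.01295) and t=1.680 (-0.00766) → t≈1.671

t = 1.671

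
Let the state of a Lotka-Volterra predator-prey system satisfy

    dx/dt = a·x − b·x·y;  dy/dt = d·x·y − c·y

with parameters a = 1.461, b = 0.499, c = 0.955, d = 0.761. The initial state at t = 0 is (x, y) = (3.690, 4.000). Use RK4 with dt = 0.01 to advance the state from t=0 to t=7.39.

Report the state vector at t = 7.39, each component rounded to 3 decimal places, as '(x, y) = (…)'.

(x, y) = (0.340, 5.454)

t=0.000: state=(3.690, 4.000)
step 1 (dt=0.01): k1=(-1.974, 7.412), k2=(-2.037, 7.451), k3=(-2.037, 7.450), k4=(-2.100, 7.487); state += dt/6·(k1+2k2+2k3+k4)
t=0.010: state=(3.670, 4.075)
t=0.020: state=(3.648, 4.150)
t=0.030: state=(3.625, 4.226)
continuing one RK4 step at a time; state shown every 25 steps (Δt=0.25):
t=0.250: state=(2.861, 5.930)
t=0.500: state=(1.790, 7.257)
t=0.750: state=(1.021, 7.421)
t=1.000: state=(0.603, 6.791)
t=1.250: state=(0.394, 5.867)
t=1.500: state=(0.290, 4.926)
t=1.750: state=(0.238, 4.078)
t=2.000: state=(0.216, 3.352)
t=2.250: state=(0.213, 2.750)
t=2.500: state=(0.225, 2.258)
t=2.750: state=(0.251, 1.860)
t=3.000: state=(0.293, 1.542)
t=3.250: state=(0.354, 1.292)
t=3.500: state=(0.440, 1.097)
t=3.750: state=(0.558, 0.949)
t=4.000: state=(0.719, 0.843)
t=4.250: state=(0.937, 0.777)
t=4.500: state=(1.228, 0.751)
t=4.750: state=(1.610, 0.773)
t=5.000: state=(2.096, 0.865)
t=5.250: state=(2.681, 1.072)
t=5.500: state=(3.302, 1.492)
t=5.750: state=(3.773, 2.314)
t=6.000: state=(3.747, 3.767)
t=6.250: state=(2.996, 5.694)
t=6.500: state=(1.917, 7.152)
t=6.750: state=(1.097, 7.456)
t=7.000: state=(0.642, 6.896)
t=7.250: state=(0.413, 5.990)
t=7.390: state=(0.340, 5.454)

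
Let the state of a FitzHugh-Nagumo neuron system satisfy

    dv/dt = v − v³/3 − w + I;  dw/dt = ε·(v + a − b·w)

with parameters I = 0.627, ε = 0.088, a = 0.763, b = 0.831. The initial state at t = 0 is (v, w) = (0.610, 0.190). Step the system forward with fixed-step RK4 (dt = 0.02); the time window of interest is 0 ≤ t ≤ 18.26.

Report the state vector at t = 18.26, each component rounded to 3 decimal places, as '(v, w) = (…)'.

t=0.000: state=(0.610, 0.190)
step 1 (dt=0.02): k1=(0.971, 0.107), k2=(0.976, 0.108), k3=(0.976, 0.108), k4=(0.981, 0.108); state += dt/6·(k1+2k2+2k3+k4)
t=0.020: state=(0.630, 0.192)
t=0.040: state=(0.649, 0.194)
t=0.060: state=(0.669, 0.197)
continuing one RK4 step at a time; state shown every 50 steps (Δt=1):
t=1.000: state=(1.548, 0.336)
t=2.000: state=(1.778, 0.523)
t=3.000: state=(1.732, 0.700)
t=4.000: state=(1.652, 0.859)
t=5.000: state=(1.567, 1.000)
t=6.000: state=(1.477, 1.123)
t=7.000: state=(1.381, 1.230)
t=8.000: state=(1.276, 1.321)
t=9.000: state=(1.158, 1.396)
t=10.000: state=(1.015, 1.454)
t=11.000: state=(0.824, 1.495)
t=12.000: state=(0.519, 1.512)
t=13.000: state=(-0.131, 1.491)
t=14.000: state=(-1.446, 1.385)
t=15.000: state=(-1.947, 1.200)
t=16.000: state=(-1.922, 1.015)
t=17.000: state=(-1.860, 0.848)
t=18.000: state=(-1.796, 0.697)
t=18.260: state=(-1.779, 0.661)

(v, w) = (-1.779, 0.661)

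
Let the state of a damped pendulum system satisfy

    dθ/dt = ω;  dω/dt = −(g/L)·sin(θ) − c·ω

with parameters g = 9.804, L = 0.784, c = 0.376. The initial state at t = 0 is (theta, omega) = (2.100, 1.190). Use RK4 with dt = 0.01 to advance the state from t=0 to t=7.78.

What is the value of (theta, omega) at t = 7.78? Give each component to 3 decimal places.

t=0.000: state=(2.100, 1.190)
step 1 (dt=0.01): k1=(1.190, -11.242), k2=(1.134, -11.183), k3=(1.134, -11.185), k4=(1.078, -11.128); state += dt/6·(k1+2k2+2k3+k4)
t=0.010: state=(2.111, 1.078)
t=0.020: state=(2.122, 0.967)
t=0.030: state=(2.131, 0.858)
continuing one RK4 step at a time; state shown every 50 steps (Δt=0.5):
t=0.500: state=(1.367, -4.171)
t=1.000: state=(-1.148, -3.603)
t=1.500: state=(-1.343, 2.659)
t=2.000: state=(0.727, 3.680)
t=2.500: state=(1.111, -2.147)
t=3.000: state=(-0.617, -3.052)
t=3.500: state=(-0.851, 2.108)
t=4.000: state=(0.617, 2.249)
t=4.500: state=(0.589, -2.188)
t=5.000: state=(-0.625, -1.416)
t=5.500: state=(-0.338, 2.179)
t=6.000: state=(0.598, 0.633)
t=6.500: state=(0.115, -1.995)
t=7.000: state=(-0.526, 0.032)
t=7.500: state=(0.062, 1.646)
t=7.780: state=(0.405, 0.629)

(theta, omega) = (0.405, 0.629)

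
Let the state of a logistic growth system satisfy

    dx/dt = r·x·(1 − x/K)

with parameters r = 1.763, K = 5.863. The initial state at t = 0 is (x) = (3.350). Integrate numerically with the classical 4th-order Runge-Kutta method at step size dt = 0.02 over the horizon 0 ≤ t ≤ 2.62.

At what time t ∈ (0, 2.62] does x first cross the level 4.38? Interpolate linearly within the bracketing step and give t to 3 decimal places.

t=0.000: state=(3.350)
step 1 (dt=0.02): k1=(2.531), k2=(2.525), k3=(2.525), k4=(2.518); state += dt/6·(k1+2k2+2k3+k4)
t=0.020: state=(3.400)
t=0.040: state=(3.451)
t=0.060: state=(3.501)
continuing one RK4 step at a time; state shown every 5 steps (Δt=0.1):
t=0.100: state=(3.599)
t=0.200: state=(3.839)
t=0.300: state=(4.066)
t=0.400: state=(4.278)
t=0.440: state=(4.358)
next step: t=0.460: state=(4.397) — x has crossed 4.38
linear interpolation between t=0.440 (4.35798) and t=0.460 (4.39709) → t≈0.451

t = 0.451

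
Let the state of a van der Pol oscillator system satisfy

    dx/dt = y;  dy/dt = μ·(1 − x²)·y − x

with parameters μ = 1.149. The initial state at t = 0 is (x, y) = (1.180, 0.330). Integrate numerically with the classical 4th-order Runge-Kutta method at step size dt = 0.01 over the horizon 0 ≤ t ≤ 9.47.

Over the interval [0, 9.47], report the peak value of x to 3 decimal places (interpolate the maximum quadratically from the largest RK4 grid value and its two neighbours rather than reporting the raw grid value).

max x = 2.009

t=0.000: state=(1.180, 0.330)
step 1 (dt=0.01): k1=(0.330, -1.329), k2=(0.323, -1.329), k3=(0.323, -1.329), k4=(0.317, -1.329); state += dt/6·(k1+2k2+2k3+k4)
t=0.010: state=(1.183, 0.317)
t=0.020: state=(1.186, 0.303)
t=0.030: state=(1.189, 0.290)
continuing one RK4 step at a time; state shown every 50 steps (Δt=0.5):
t=0.500: state=(1.187, -0.278)
t=1.000: state=(0.922, -0.779)
t=1.500: state=(0.378, -1.465)
t=2.000: state=(-0.610, -2.455)
t=2.500: state=(-1.692, -1.329)
t=3.000: state=(-1.911, 0.167)
t=3.500: state=(-1.711, 0.557)
t=4.000: state=(-1.375, 0.796)
t=4.500: state=(-0.888, 1.203)
t=5.000: state=(-0.087, 2.118)
t=5.500: state=(1.215, 2.658)
t=6.000: state=(1.981, 0.397)
t=6.500: state=(1.924, -0.410)
t=7.000: state=(1.658, -0.634)
t=7.500: state=(1.287, -0.872)
t=8.000: state=(0.747, -1.354)
t=8.500: state=(-0.168, -2.410)
t=9.000: state=(-1.495, -2.240)
t=9.470: state=(-2.006, -0.154)
largest grid value and its neighbours: x(6.140)=2.00870, x(6.150)=2.00883, x(6.160)=2.00876
parabola through these three points peaks at t≈6.151 with x≈2.00883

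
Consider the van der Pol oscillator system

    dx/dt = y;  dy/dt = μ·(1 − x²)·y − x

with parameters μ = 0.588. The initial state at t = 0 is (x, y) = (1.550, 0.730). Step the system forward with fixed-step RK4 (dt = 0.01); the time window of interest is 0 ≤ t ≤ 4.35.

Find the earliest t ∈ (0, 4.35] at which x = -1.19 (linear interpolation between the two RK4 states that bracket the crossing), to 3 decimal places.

t = 2.645

t=0.000: state=(1.550, 0.730)
step 1 (dt=0.01): k1=(0.730, -2.152), k2=(0.719, -2.152), k3=(0.719, -2.151), k4=(0.708, -2.151); state += dt/6·(k1+2k2+2k3+k4)
t=0.010: state=(1.557, 0.708)
t=0.020: state=(1.564, 0.687)
t=0.030: state=(1.571, 0.666)
continuing one RK4 step at a time; state shown every 20 steps (Δt=0.2):
t=0.200: state=(1.654, 0.313)
t=0.400: state=(1.679, -0.048)
t=0.600: state=(1.639, -0.340)
t=0.800: state=(1.547, -0.576)
t=1.000: state=(1.411, -0.777)
t=1.200: state=(1.237, -0.965)
t=1.400: state=(1.025, -1.157)
t=1.600: state=(0.773, -1.365)
t=1.800: state=(0.477, -1.595)
t=2.000: state=(0.134, -1.838)
t=2.200: state=(-0.256, -2.053)
t=2.400: state=(-0.680, -2.150)
t=2.600: state=(-1.101, -2.019)
t=2.640: state=(-1.181, -1.959)
next step: t=2.650: state=(-1.200, -1.943) — x has crossed -1.19
linear interpolation between t=2.640 (-1.18062) and t=2.650 (-1.20013) → t≈2.645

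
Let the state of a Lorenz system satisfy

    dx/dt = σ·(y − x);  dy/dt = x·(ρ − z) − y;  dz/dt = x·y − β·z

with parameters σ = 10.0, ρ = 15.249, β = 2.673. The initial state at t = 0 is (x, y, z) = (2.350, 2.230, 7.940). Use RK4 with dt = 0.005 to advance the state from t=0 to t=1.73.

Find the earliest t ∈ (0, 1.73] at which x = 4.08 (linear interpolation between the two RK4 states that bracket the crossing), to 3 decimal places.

t=0.000: state=(2.350, 2.230, 7.940)
step 1 (dt=0.005): k1=(-1.200, 14.946, -15.983), k2=(-0.796, 14.981, -15.795), k3=(-0.806, 14.987, -15.794), k4=(-0.410, 15.027, -15.605); state += dt/6·(k1+2k2+2k3+k4)
t=0.005: state=(2.346, 2.305, 7.861)
t=0.010: state=(2.346, 2.380, 7.784)
t=0.015: state=(2.349, 2.456, 7.709)
continuing one RK4 step at a time; state shown every 20 steps (Δt=0.1):
t=0.100: state=(2.872, 3.936, 6.766)
t=0.180: state=(4.037, 5.891, 6.683)
next step: t=0.185: state=(4.131, 6.036, 6.715) — x has crossed 4.08
linear interpolation between t=0.180 (4.03687) and t=0.185 (4.13083) → t≈0.182

t = 0.182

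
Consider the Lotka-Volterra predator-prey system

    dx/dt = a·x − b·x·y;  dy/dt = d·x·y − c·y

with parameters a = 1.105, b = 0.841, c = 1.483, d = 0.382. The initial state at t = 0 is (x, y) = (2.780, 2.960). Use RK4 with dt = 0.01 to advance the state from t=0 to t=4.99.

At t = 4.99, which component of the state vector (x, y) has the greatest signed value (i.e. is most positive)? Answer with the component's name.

t=0.000: state=(2.780, 2.960)
step 1 (dt=0.01): k1=(-3.849, -1.246), k2=(-3.807, -1.265), k3=(-3.807, -1.265), k4=(-3.767, -1.284); state += dt/6·(k1+2k2+2k3+k4)
t=0.010: state=(2.742, 2.947)
t=0.020: state=(2.705, 2.934)
t=0.030: state=(2.668, 2.921)
continuing one RK4 step at a time; state shown every 20 steps (Δt=0.2):
t=0.200: state=(2.160, 2.652)
t=0.400: state=(1.778, 2.289)
t=0.600: state=(1.555, 1.931)
t=0.800: state=(1.441, 1.608)
t=1.000: state=(1.405, 1.332)
t=1.200: state=(1.429, 1.103)
t=1.400: state=(1.505, 0.917)
t=1.600: state=(1.629, 0.768)
t=1.800: state=(1.805, 0.651)
t=2.000: state=(2.034, 0.560)
t=2.200: state=(2.323, 0.491)
t=2.400: state=(2.679, 0.442)
t=2.600: state=(3.111, 0.410)
t=2.800: state=(3.628, 0.394)
t=3.000: state=(4.236, 0.395)
t=3.200: state=(4.937, 0.417)
t=3.400: state=(5.720, 0.465)
t=3.600: state=(6.554, 0.552)
t=3.800: state=(7.366, 0.699)
t=4.000: state=(8.019, 0.937)
t=4.200: state=(8.302, 1.303)
t=4.400: state=(7.982, 1.812)
t=4.600: state=(6.989, 2.396)
t=4.800: state=(5.577, 2.882)
t=4.990: state=(4.250, 3.103)
compare at T: x=4.250, y=3.103

largest component: x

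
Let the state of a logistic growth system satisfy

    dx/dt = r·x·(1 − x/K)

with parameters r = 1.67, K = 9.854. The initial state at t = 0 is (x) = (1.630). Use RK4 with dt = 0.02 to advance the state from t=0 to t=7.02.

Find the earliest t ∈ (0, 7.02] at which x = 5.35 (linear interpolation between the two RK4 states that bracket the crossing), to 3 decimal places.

t=0.000: state=(1.630)
step 1 (dt=0.02): k1=(2.272), k2=(2.297), k3=(2.297), k4=(2.323); state += dt/6·(k1+2k2+2k3+k4)
t=0.020: state=(1.676)
t=0.040: state=(1.723)
t=0.060: state=(1.771)
continuing one RK4 step at a time; state shown every 25 steps (Δt=0.5):
t=0.500: state=(3.090)
t=1.000: state=(5.054)
t=1.060: state=(5.300)
next step: t=1.080: state=(5.382) — x has crossed 5.35
linear interpolation between t=1.060 (5.30005) and t=1.080 (5.38175) → t≈1.072

t = 1.072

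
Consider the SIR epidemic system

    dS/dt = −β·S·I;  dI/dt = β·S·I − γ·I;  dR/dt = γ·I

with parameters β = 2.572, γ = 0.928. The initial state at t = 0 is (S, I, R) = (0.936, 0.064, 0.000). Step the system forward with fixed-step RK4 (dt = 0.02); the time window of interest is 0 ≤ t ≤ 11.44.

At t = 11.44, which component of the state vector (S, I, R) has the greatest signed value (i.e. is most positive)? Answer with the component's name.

largest component: R

t=0.000: state=(0.936, 0.064, 0.000)
step 1 (dt=0.02): k1=(-0.154, 0.095, 0.059), k2=(-0.156, 0.096, 0.060), k3=(-0.156, 0.096, 0.060), k4=(-0.158, 0.097, 0.061); state += dt/6·(k1+2k2+2k3+k4)
t=0.020: state=(0.933, 0.066, 0.001)
t=0.040: state=(0.930, 0.068, 0.002)
t=0.060: state=(0.926, 0.070, 0.004)
continuing one RK4 step at a time; state shown every 25 steps (Δt=0.5):
t=0.500: state=(0.831, 0.126, 0.043)
t=1.000: state=(0.670, 0.209, 0.120)
t=1.500: state=(0.488, 0.277, 0.235)
t=2.000: state=(0.336, 0.294, 0.369)
t=2.500: state=(0.234, 0.266, 0.501)
t=3.000: state=(0.171, 0.216, 0.613)
t=3.500: state=(0.134, 0.165, 0.701)
t=4.000: state=(0.112, 0.121, 0.767)
t=4.500: state=(0.098, 0.087, 0.815)
t=5.000: state=(0.089, 0.062, 0.849)
t=5.500: state=(0.083, 0.043, 0.873)
t=6.000: state=(0.079, 0.030, 0.890)
t=6.500: state=(0.077, 0.021, 0.902)
t=7.000: state=(0.075, 0.015, 0.910)
t=7.500: state=(0.074, 0.010, 0.916)
t=8.000: state=(0.073, 0.007, 0.920)
t=8.500: state=(0.073, 0.005, 0.923)
t=9.000: state=(0.072, 0.003, 0.924)
t=9.500: state=(0.072, 0.002, 0.926)
t=10.000: state=(0.072, 0.002, 0.927)
t=10.500: state=(0.072, 0.001, 0.927)
t=11.000: state=(0.072, 0.001, 0.928)
t=11.440: state=(0.072, 0.001, 0.928)
compare at T: S=0.072, I=0.001, R=0.928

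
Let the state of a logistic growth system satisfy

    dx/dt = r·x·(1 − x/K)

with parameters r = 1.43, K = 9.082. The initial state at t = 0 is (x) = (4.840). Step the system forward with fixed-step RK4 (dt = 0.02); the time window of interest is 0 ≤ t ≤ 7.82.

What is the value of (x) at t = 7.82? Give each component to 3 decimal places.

t=0.000: state=(4.840)
step 1 (dt=0.02): k1=(3.233), k2=(3.230), k3=(3.230), k4=(3.226); state += dt/6·(k1+2k2+2k3+k4)
t=0.020: state=(4.905)
t=0.040: state=(4.969)
t=0.060: state=(5.033)
continuing one RK4 step at a time; state shown every 25 steps (Δt=0.5):
t=0.500: state=(6.357)
t=1.000: state=(7.507)
t=1.500: state=(8.237)
t=2.000: state=(8.648)
t=2.500: state=(8.864)
t=3.000: state=(8.974)
t=3.500: state=(9.029)
t=4.000: state=(9.056)
t=4.500: state=(9.069)
t=5.000: state=(9.076)
t=5.500: state=(9.079)
t=6.000: state=(9.081)
t=6.500: state=(9.081)
t=7.000: state=(9.082)
t=7.500: state=(9.082)
t=7.820: state=(9.082)

(x) = (9.082)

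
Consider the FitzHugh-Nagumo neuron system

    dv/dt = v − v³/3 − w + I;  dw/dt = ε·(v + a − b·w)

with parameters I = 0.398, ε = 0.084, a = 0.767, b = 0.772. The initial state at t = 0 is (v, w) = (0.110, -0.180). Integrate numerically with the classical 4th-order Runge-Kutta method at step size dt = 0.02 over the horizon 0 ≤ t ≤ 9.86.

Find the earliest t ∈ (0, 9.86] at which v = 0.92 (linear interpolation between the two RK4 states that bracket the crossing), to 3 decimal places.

t = 0.853

t=0.000: state=(0.110, -0.180)
step 1 (dt=0.02): k1=(0.688, 0.085), k2=(0.693, 0.086), k3=(0.694, 0.086), k4=(0.700, 0.086); state += dt/6·(k1+2k2+2k3+k4)
t=0.020: state=(0.124, -0.178)
t=0.040: state=(0.138, -0.177)
t=0.060: state=(0.152, -0.175)
continuing one RK4 step at a time; state shown every 25 steps (Δt=0.5):
t=0.500: state=(0.534, -0.130)
t=0.840: state=(0.905, -0.085)
next step: t=0.860: state=(0.928, -0.082) — v has crossed 0.92
linear interpolation between t=0.840 (0.90515) and t=0.860 (0.92798) → t≈0.853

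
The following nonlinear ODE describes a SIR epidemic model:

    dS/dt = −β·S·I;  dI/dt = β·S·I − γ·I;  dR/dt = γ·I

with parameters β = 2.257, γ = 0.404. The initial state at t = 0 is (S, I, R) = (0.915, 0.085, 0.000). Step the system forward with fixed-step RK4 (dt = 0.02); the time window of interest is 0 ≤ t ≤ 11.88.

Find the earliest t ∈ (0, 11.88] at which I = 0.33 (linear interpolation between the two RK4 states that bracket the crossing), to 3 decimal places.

t = 1.004

t=0.000: state=(0.915, 0.085, 0.000)
step 1 (dt=0.02): k1=(-0.176, 0.141, 0.034), k2=(-0.178, 0.143, 0.035), k3=(-0.178, 0.143, 0.035), k4=(-0.181, 0.145, 0.035); state += dt/6·(k1+2k2+2k3+k4)
t=0.020: state=(0.911, 0.088, 0.001)
t=0.040: state=(0.908, 0.091, 0.001)
t=0.060: state=(0.904, 0.094, 0.002)
continuing one RK4 step at a time; state shown every 25 steps (Δt=0.5):
t=0.500: state=(0.791, 0.183, 0.026)
t=1.000: state=(0.594, 0.329, 0.077)
next step: t=1.020: state=(0.585, 0.335, 0.080) — I has crossed 0.33
linear interpolation between t=1.000 (0.32868) and t=1.020 (0.33483) → t≈1.004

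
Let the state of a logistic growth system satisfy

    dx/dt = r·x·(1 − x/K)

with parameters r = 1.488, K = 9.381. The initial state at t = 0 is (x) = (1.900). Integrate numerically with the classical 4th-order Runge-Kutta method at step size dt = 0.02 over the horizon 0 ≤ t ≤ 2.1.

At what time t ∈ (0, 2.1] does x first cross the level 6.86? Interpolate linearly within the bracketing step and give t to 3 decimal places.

t=0.000: state=(1.900)
step 1 (dt=0.02): k1=(2.255), k2=(2.274), k3=(2.275), k4=(2.295); state += dt/6·(k1+2k2+2k3+k4)
t=0.020: state=(1.945)
t=0.040: state=(1.992)
t=0.060: state=(2.039)
continuing one RK4 step at a time; state shown every 5 steps (Δt=0.1):
t=0.100: state=(2.135)
t=0.200: state=(2.391)
t=0.300: state=(2.665)
t=0.400: state=(2.958)
t=0.500: state=(3.267)
t=0.600: state=(3.591)
t=0.700: state=(3.926)
t=0.800: state=(4.269)
t=0.900: state=(4.617)
t=1.000: state=(4.966)
t=1.100: state=(5.311)
t=1.200: state=(5.650)
t=1.300: state=(5.979)
t=1.400: state=(6.295)
t=1.500: state=(6.595)
t=1.580: state=(6.822)
next step: t=1.600: state=(6.877) — x has crossed 6.86
linear interpolation between t=1.580 (6.82198) and t=1.600 (6.87699) → t≈1.594

t = 1.594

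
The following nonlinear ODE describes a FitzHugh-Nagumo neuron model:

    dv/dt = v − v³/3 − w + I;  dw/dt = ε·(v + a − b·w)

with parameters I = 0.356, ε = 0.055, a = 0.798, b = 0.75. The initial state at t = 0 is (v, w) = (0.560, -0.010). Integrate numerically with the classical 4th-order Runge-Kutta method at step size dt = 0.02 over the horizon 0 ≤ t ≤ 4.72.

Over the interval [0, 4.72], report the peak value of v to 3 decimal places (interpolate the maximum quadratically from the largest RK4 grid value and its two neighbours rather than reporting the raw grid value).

t=0.000: state=(0.560, -0.010)
step 1 (dt=0.02): k1=(0.867, 0.075), k2=(0.873, 0.076), k3=(0.873, 0.076), k4=(0.878, 0.076); state += dt/6·(k1+2k2+2k3+k4)
t=0.020: state=(0.577, -0.008)
t=0.040: state=(0.595, -0.007)
t=0.060: state=(0.613, -0.005)
continuing one RK4 step at a time; state shown every 10 steps (Δt=0.2):
t=0.200: state=(0.743, 0.006)
t=0.400: state=(0.939, 0.024)
t=0.600: state=(1.136, 0.044)
t=0.800: state=(1.318, 0.066)
t=1.000: state=(1.471, 0.089)
t=1.200: state=(1.588, 0.114)
t=1.400: state=(1.670, 0.140)
t=1.600: state=(1.724, 0.166)
t=1.800: state=(1.755, 0.192)
t=2.000: state=(1.772, 0.219)
t=2.200: state=(1.779, 0.245)
t=2.400: state=(1.779, 0.271)
t=2.600: state=(1.774, 0.297)
t=2.800: state=(1.767, 0.323)
t=3.000: state=(1.759, 0.348)
t=3.200: state=(1.749, 0.374)
t=3.400: state=(1.738, 0.398)
t=3.600: state=(1.727, 0.423)
t=3.800: state=(1.716, 0.447)
t=4.000: state=(1.704, 0.471)
t=4.200: state=(1.692, 0.494)
t=4.400: state=(1.680, 0.517)
t=4.600: state=(1.667, 0.540)
t=4.720: state=(1.660, 0.554)
largest grid value and its neighbours: v(2.280)=1.77921, v(2.300)=1.77923, v(2.320)=1.77919
parabola through these three points peaks at t≈2.296 with v≈1.77923

max v = 1.779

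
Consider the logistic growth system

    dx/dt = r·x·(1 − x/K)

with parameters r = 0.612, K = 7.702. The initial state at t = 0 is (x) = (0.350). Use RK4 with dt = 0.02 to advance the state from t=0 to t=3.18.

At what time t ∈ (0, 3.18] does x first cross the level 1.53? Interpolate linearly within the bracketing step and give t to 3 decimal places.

t = 2.696

t=0.000: state=(0.350)
step 1 (dt=0.02): k1=(0.204), k2=(0.206), k3=(0.206), k4=(0.207); state += dt/6·(k1+2k2+2k3+k4)
t=0.020: state=(0.354)
t=0.040: state=(0.358)
t=0.060: state=(0.362)
continuing one RK4 step at a time; state shown every 10 steps (Δt=0.2):
t=0.200: state=(0.393)
t=0.400: state=(0.442)
t=0.600: state=(0.495)
t=0.800: state=(0.555)
t=1.000: state=(0.622)
t=1.200: state=(0.695)
t=1.400: state=(0.777)
t=1.600: state=(0.866)
t=1.800: state=(0.965)
t=2.000: state=(1.073)
t=2.200: state=(1.191)
t=2.400: state=(1.320)
t=2.600: state=(1.459)
t=2.680: state=(1.518)
next step: t=2.700: state=(1.533) — x has crossed 1.53
linear interpolation between t=2.680 (1.51792) and t=2.700 (1.53290) → t≈2.696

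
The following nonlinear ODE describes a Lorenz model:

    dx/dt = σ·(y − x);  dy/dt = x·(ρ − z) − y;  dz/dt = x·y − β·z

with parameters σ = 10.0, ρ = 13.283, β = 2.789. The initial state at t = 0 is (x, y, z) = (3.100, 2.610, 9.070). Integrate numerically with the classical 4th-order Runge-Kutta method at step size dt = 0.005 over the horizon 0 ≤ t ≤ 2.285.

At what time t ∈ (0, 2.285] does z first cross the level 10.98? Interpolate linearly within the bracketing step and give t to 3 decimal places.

t=0.000: state=(3.100, 2.610, 9.070)
step 1 (dt=0.005): k1=(-4.900, 10.450, -17.205), k2=(-4.516, 10.505, -17.037), k3=(-4.524, 10.508, -17.035), k4=(-4.148, 10.565, -16.865); state += dt/6·(k1+2k2+2k3+k4)
t=0.005: state=(3.077, 2.663, 8.985)
t=0.010: state=(3.058, 2.716, 8.901)
t=0.015: state=(3.043, 2.769, 8.820)
continuing one RK4 step at a time; state shown every 20 steps (Δt=0.1):
t=0.100: state=(3.214, 3.812, 7.724)
t=0.200: state=(4.179, 5.483, 7.338)
t=0.300: state=(5.759, 7.554, 8.416)
t=0.390: state=(7.360, 8.964, 10.970)
next step: t=0.395: state=(7.439, 9.002, 11.149) — z has crossed 10.98
linear interpolation between t=0.390 (10.97042) and t=0.395 (11.14858) → t≈0.390

t = 0.390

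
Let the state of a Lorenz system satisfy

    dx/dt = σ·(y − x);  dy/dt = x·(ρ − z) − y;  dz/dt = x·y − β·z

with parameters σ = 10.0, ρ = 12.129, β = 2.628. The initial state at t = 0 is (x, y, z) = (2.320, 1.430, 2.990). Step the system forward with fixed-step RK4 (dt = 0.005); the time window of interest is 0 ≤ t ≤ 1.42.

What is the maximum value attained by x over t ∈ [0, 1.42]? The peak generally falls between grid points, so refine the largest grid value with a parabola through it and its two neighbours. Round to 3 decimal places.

max x = 9.297

t=0.000: state=(2.320, 1.430, 2.990)
step 1 (dt=0.005): k1=(-8.900, 19.772, -4.540), k2=(-8.183, 19.546, -4.429), k3=(-8.207, 19.562, -4.428), k4=(-7.512, 19.350, -4.318); state += dt/6·(k1+2k2+2k3+k4)
t=0.005: state=(2.279, 1.528, 2.968)
t=0.010: state=(2.245, 1.624, 2.947)
t=0.015: state=(2.217, 1.718, 2.927)
continuing one RK4 step at a time; state shown every 10 steps (Δt=0.05):
t=0.050: state=(2.169, 2.351, 2.818)
t=0.100: state=(2.434, 3.274, 2.772)
t=0.150: state=(2.985, 4.335, 2.913)
t=0.200: state=(3.779, 5.604, 3.342)
t=0.250: state=(4.805, 7.078, 4.210)
t=0.300: state=(6.032, 8.632, 5.698)
t=0.350: state=(7.351, 9.951, 7.940)
t=0.400: state=(8.531, 10.530, 10.827)
t=0.450: state=(9.228, 9.907, 13.817)
t=0.500: state=(9.142, 8.110, 16.048)
t=0.550: state=(8.247, 5.806, 16.923)
t=0.600: state=(6.839, 3.795, 16.524)
t=0.650: state=(5.334, 2.462, 15.365)
t=0.700: state=(4.037, 1.762, 13.925)
t=0.750: state=(3.074, 1.489, 12.474)
t=0.800: state=(2.438, 1.459, 11.124)
t=0.850: state=(2.072, 1.563, 9.912)
t=0.900: state=(1.910, 1.753, 8.844)
t=0.950: state=(1.901, 2.015, 7.922)
t=1.000: state=(2.016, 2.355, 7.146)
t=1.050: state=(2.239, 2.790, 6.522)
t=1.100: state=(2.568, 3.338, 6.063)
t=1.150: state=(3.012, 4.020, 5.797)
t=1.200: state=(3.580, 4.845, 5.768)
t=1.250: state=(4.278, 5.803, 6.040)
t=1.300: state=(5.098, 6.841, 6.690)
t=1.350: state=(6.000, 7.837, 7.786)
t=1.400: state=(6.894, 8.582, 9.328)
t=1.420: state=(7.218, 8.754, 10.044)
largest grid value and its neighbours: x(0.465)=9.29228, x(0.470)=9.29691, x(0.475)=9.29288
parabola through these three points peaks at t≈0.470 with x≈9.29691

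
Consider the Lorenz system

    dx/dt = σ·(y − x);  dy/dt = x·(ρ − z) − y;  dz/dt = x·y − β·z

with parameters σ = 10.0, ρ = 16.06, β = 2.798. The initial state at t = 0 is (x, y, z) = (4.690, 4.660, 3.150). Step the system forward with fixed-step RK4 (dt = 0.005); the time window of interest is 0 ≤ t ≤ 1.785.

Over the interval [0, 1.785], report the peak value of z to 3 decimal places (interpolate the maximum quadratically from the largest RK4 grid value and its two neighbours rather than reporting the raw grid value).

t=0.000: state=(4.690, 4.660, 3.150)
step 1 (dt=0.005): k1=(-0.300, 55.888, 13.042), k2=(1.105, 55.586, 13.602), k3=(1.062, 55.625, 13.612), k4=(2.428, 55.359, 14.182); state += dt/6·(k1+2k2+2k3+k4)
t=0.005: state=(4.695, 4.938, 3.218)
t=0.010: state=(4.714, 5.214, 3.292)
t=0.015: state=(4.745, 5.488, 3.372)
continuing one RK4 step at a time; state shown every 20 steps (Δt=0.1):
t=0.100: state=(6.706, 10.232, 6.060)
t=0.200: state=(10.669, 14.176, 14.451)
t=0.300: state=(11.446, 8.863, 23.284)
t=0.400: state=(6.861, 1.663, 21.577)
t=0.500: state=(2.797, 0.064, 16.559)
t=0.600: state=(1.128, 0.286, 12.536)
t=0.700: state=(0.736, 0.672, 9.512)
t=0.800: state=(0.870, 1.181, 7.253)
t=0.900: state=(1.367, 2.079, 5.640)
t=1.000: state=(2.391, 3.795, 4.740)
t=1.100: state=(4.349, 6.952, 5.162)
t=1.200: state=(7.646, 11.498, 8.850)
t=1.300: state=(11.015, 12.976, 17.484)
t=1.400: state=(10.126, 6.531, 22.897)
t=1.500: state=(5.718, 1.512, 19.830)
t=1.600: state=(2.649, 0.723, 15.315)
t=1.700: state=(1.557, 1.121, 11.727)
t=1.785: state=(1.485, 1.697, 9.401)
largest grid value and its neighbours: z(0.325)=23.77149, z(0.330)=23.77351, z(0.335)=23.74671
parabola through these three points peaks at t≈0.328 with z≈23.77617

max z = 23.776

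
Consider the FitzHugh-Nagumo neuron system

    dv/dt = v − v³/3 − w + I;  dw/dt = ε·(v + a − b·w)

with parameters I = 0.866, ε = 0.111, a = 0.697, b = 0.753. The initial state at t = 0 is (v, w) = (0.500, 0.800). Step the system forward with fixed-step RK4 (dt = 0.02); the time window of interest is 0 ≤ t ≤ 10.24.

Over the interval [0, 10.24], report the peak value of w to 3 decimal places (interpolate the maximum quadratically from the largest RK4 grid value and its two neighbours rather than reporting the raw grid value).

max w = 1.743

t=0.000: state=(0.500, 0.800)
step 1 (dt=0.02): k1=(0.524, 0.066), k2=(0.528, 0.067), k3=(0.528, 0.067), k4=(0.531, 0.067); state += dt/6·(k1+2k2+2k3+k4)
t=0.020: state=(0.511, 0.801)
t=0.040: state=(0.521, 0.803)
t=0.060: state=(0.532, 0.804)
continuing one RK4 step at a time; state shown every 25 steps (Δt=0.5):
t=0.500: state=(0.799, 0.840)
t=1.000: state=(1.126, 0.896)
t=1.500: state=(1.386, 0.966)
t=2.000: state=(1.524, 1.044)
t=2.500: state=(1.568, 1.124)
t=3.000: state=(1.561, 1.201)
t=3.500: state=(1.532, 1.274)
t=4.000: state=(1.491, 1.342)
t=4.500: state=(1.444, 1.404)
t=5.000: state=(1.393, 1.462)
t=5.500: state=(1.340, 1.514)
t=6.000: state=(1.283, 1.561)
t=6.500: state=(1.223, 1.603)
t=7.000: state=(1.159, 1.640)
t=7.500: state=(1.088, 1.672)
t=8.000: state=(1.010, 1.699)
t=8.500: state=(0.921, 1.720)
t=9.000: state=(0.815, 1.734)
t=9.500: state=(0.683, 1.742)
t=10.000: state=(0.508, 1.741)
t=10.240: state=(0.400, 1.737)
largest grid value and its neighbours: w(9.700)=1.74290, w(9.720)=1.74290, w(9.740)=1.74289
parabola through these three points peaks at t≈9.711 with w≈1.74291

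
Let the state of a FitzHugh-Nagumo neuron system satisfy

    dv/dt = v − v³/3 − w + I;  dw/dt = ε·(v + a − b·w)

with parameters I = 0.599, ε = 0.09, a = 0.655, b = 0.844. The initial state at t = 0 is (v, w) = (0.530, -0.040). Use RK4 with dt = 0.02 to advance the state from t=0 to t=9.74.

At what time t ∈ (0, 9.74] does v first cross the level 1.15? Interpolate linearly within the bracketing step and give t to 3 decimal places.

t = 0.508

t=0.000: state=(0.530, -0.040)
step 1 (dt=0.02): k1=(1.119, 0.110), k2=(1.126, 0.111), k3=(1.126, 0.111), k4=(1.133, 0.112); state += dt/6·(k1+2k2+2k3+k4)
t=0.020: state=(0.553, -0.038)
t=0.040: state=(0.575, -0.036)
t=0.060: state=(0.598, -0.033)
continuing one RK4 step at a time; state shown every 25 steps (Δt=0.5):
t=0.500: state=(1.140, 0.027)
next step: t=0.520: state=(1.165, 0.030) — v has crossed 1.15
linear interpolation between t=0.500 (1.14040) and t=0.520 (1.16465) → t≈0.508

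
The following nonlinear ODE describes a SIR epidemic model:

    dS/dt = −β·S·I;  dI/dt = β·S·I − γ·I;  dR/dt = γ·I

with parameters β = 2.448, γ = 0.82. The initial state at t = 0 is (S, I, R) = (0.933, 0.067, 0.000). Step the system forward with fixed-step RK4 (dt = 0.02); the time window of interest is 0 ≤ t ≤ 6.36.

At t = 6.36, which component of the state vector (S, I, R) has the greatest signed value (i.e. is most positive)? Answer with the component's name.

t=0.000: state=(0.933, 0.067, 0.000)
step 1 (dt=0.02): k1=(-0.153, 0.098, 0.055), k2=(-0.155, 0.099, 0.056), k3=(-0.155, 0.099, 0.056), k4=(-0.157, 0.100, 0.057); state += dt/6·(k1+2k2+2k3+k4)
t=0.020: state=(0.930, 0.069, 0.001)
t=0.040: state=(0.927, 0.071, 0.002)
t=0.060: state=(0.923, 0.073, 0.003)
continuing one RK4 step at a time; state shown every 25 steps (Δt=0.5):
t=0.500: state=(0.829, 0.131, 0.040)
t=1.000: state=(0.669, 0.219, 0.111)
t=1.500: state=(0.487, 0.295, 0.218)
t=2.000: state=(0.332, 0.322, 0.346)
t=2.500: state=(0.226, 0.299, 0.475)
t=3.000: state=(0.161, 0.251, 0.588)
t=3.500: state=(0.123, 0.198, 0.680)
t=4.000: state=(0.099, 0.150, 0.751)
t=4.500: state=(0.085, 0.111, 0.804)
t=5.000: state=(0.075, 0.081, 0.843)
t=5.500: state=(0.069, 0.059, 0.872)
t=6.000: state=(0.065, 0.043, 0.893)
t=6.360: state=(0.063, 0.033, 0.904)
compare at T: S=0.063, I=0.033, R=0.904

largest component: R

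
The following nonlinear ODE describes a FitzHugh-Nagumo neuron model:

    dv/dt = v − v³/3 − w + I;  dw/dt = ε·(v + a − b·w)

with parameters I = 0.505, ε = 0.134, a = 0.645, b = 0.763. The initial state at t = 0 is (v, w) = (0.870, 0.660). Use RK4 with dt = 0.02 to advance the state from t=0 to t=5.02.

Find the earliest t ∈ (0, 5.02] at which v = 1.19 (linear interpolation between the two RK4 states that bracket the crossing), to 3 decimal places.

t = 0.713

t=0.000: state=(0.870, 0.660)
step 1 (dt=0.02): k1=(0.495, 0.136), k2=(0.495, 0.136), k3=(0.495, 0.136), k4=(0.495, 0.137); state += dt/6·(k1+2k2+2k3+k4)
t=0.020: state=(0.880, 0.663)
t=0.040: state=(0.890, 0.665)
t=0.060: state=(0.900, 0.668)
continuing one RK4 step at a time; state shown every 10 steps (Δt=0.2):
t=0.200: state=(0.968, 0.688)
t=0.400: state=(1.062, 0.718)
t=0.600: state=(1.147, 0.750)
t=0.700: state=(1.185, 0.767)
next step: t=0.720: state=(1.192, 0.770) — v has crossed 1.19
linear interpolation between t=0.700 (1.18516) and t=0.720 (1.19247) → t≈0.713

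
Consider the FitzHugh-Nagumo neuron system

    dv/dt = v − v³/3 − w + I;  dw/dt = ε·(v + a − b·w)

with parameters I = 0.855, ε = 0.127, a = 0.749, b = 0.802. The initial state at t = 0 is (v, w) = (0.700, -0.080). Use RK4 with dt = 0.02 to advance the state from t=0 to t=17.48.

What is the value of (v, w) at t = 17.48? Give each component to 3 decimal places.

(v, w) = (-1.642, 0.588)

t=0.000: state=(0.700, -0.080)
step 1 (dt=0.02): k1=(1.521, 0.192), k2=(1.526, 0.194), k3=(1.526, 0.194), k4=(1.532, 0.196); state += dt/6·(k1+2k2+2k3+k4)
t=0.020: state=(0.731, -0.076)
t=0.040: state=(0.761, -0.072)
t=0.060: state=(0.792, -0.068)
continuing one RK4 step at a time; state shown every 50 steps (Δt=1):
t=1.000: state=(1.851, 0.186)
t=2.000: state=(1.920, 0.491)
t=3.000: state=(1.824, 0.760)
t=4.000: state=(1.718, 0.991)
t=5.000: state=(1.609, 1.186)
t=6.000: state=(1.497, 1.349)
t=7.000: state=(1.379, 1.482)
t=8.000: state=(1.251, 1.588)
t=9.000: state=(1.106, 1.667)
t=10.000: state=(0.929, 1.719)
t=11.000: state=(0.682, 1.741)
t=12.000: state=(0.243, 1.722)
t=13.000: state=(-0.751, 1.622)
t=14.000: state=(-1.795, 1.389)
t=15.000: state=(-1.877, 1.119)
t=16.000: state=(-1.790, 0.879)
t=17.000: state=(-1.691, 0.674)
t=17.480: state=(-1.642, 0.588)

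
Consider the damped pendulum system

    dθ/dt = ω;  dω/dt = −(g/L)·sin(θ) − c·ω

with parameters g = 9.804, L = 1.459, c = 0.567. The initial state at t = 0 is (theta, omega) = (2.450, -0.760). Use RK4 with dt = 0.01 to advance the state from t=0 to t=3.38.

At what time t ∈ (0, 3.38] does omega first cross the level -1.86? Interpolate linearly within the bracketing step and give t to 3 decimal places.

t=0.000: state=(2.450, -0.760)
step 1 (dt=0.01): k1=(-0.760, -3.855), k2=(-0.779, -3.863), k3=(-0.779, -3.864), k4=(-0.799, -3.873); state += dt/6·(k1+2k2+2k3+k4)
t=0.010: state=(2.442, -0.799)
t=0.020: state=(2.434, -0.837)
t=0.030: state=(2.425, -0.876)
continuing one RK4 step at a time; state shown every 20 steps (Δt=0.2):
t=0.200: state=(2.218, -1.585)
t=0.260: state=(2.114, -1.859)
next step: t=0.270: state=(2.096, -1.907) — omega has crossed -1.86
linear interpolation between t=0.260 (-1.85942) and t=0.270 (-1.90657) → t≈0.260

t = 0.260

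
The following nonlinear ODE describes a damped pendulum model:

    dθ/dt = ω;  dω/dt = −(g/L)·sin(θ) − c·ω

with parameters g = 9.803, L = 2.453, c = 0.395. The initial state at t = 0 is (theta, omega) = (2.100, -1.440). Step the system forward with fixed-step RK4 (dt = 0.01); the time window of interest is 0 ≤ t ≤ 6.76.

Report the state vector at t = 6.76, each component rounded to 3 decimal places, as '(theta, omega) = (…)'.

(theta, omega) = (0.511, -0.097)

t=0.000: state=(2.100, -1.440)
step 1 (dt=0.01): k1=(-1.440, -2.881), k2=(-1.454, -2.890), k3=(-1.454, -2.890), k4=(-1.469, -2.898); state += dt/6·(k1+2k2+2k3+k4)
t=0.010: state=(2.085, -1.469)
t=0.020: state=(2.071, -1.498)
t=0.030: state=(2.055, -1.527)
continuing one RK4 step at a time; state shown every 25 steps (Δt=0.25):
t=0.250: state=(1.646, -2.201)
t=0.500: state=(1.003, -2.903)
t=0.750: state=(0.231, -3.167)
t=1.000: state=(-0.519, -2.721)
t=1.250: state=(-1.087, -1.774)
t=1.500: state=(-1.397, -0.703)
t=1.750: state=(-1.444, 0.306)
t=2.000: state=(-1.252, 1.207)
t=2.250: state=(-0.856, 1.921)
t=2.500: state=(-0.323, 2.265)
t=2.750: state=(0.232, 2.087)
t=3.000: state=(0.683, 1.460)
t=3.250: state=(0.945, 0.620)
t=3.500: state=(0.992, -0.231)
t=3.750: state=(0.838, -0.971)
t=4.000: state=(0.525, -1.483)
t=4.250: state=(0.126, -1.646)
t=4.500: state=(-0.265, -1.418)
t=4.750: state=(-0.558, -0.894)
t=5.000: state=(-0.701, -0.239)
t=5.250: state=(-0.679, 0.399)
t=5.500: state=(-0.513, 0.902)
t=5.750: state=(-0.248, 1.172)
t=6.000: state=(0.049, 1.153)
t=6.250: state=(0.306, 0.870)
t=6.500: state=(0.470, 0.419)
t=6.750: state=(0.512, -0.078)
t=6.760: state=(0.511, -0.097)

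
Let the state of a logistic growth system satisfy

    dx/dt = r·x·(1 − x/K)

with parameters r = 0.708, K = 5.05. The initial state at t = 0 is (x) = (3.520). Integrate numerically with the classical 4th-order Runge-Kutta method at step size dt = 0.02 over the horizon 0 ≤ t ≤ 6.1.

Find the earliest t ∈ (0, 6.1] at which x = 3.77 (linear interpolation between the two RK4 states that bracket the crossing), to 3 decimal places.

t=0.000: state=(3.520)
step 1 (dt=0.02): k1=(0.755), k2=(0.753), k3=(0.753), k4=(0.751); state += dt/6·(k1+2k2+2k3+k4)
t=0.020: state=(3.535)
t=0.040: state=(3.550)
t=0.060: state=(3.565)
continuing one RK4 step at a time; state shown every 10 steps (Δt=0.2):
t=0.200: state=(3.667)
t=0.340: state=(3.764)
next step: t=0.360: state=(3.777) — x has crossed 3.77
linear interpolation between t=0.340 (3.76397) and t=0.360 (3.77749) → t≈0.349

t = 0.349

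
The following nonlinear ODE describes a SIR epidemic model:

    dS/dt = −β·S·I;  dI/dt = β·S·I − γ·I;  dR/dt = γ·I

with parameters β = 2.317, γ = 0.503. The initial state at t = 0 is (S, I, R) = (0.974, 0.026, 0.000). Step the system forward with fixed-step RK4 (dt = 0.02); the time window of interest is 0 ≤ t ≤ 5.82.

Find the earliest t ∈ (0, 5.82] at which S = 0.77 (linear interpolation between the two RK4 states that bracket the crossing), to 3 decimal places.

t = 1.221

t=0.000: state=(0.974, 0.026, 0.000)
step 1 (dt=0.02): k1=(-0.059, 0.046, 0.013), k2=(-0.060, 0.046, 0.013), k3=(-0.060, 0.046, 0.013), k4=(-0.061, 0.047, 0.014); state += dt/6·(k1+2k2+2k3+k4)
t=0.020: state=(0.973, 0.027, 0.000)
t=0.040: state=(0.972, 0.028, 0.001)
t=0.060: state=(0.970, 0.029, 0.001)
continuing one RK4 step at a time; state shown every 10 steps (Δt=0.2):
t=0.200: state=(0.960, 0.037, 0.003)
t=0.400: state=(0.941, 0.052, 0.008)
t=0.600: state=(0.914, 0.072, 0.014)
t=0.800: state=(0.879, 0.099, 0.022)
t=1.000: state=(0.834, 0.133, 0.034)
t=1.200: state=(0.777, 0.174, 0.049)
t=1.220: state=(0.770, 0.179, 0.051)
next step: t=1.240: state=(0.764, 0.183, 0.053) — S has crossed 0.77
linear interpolation between t=1.220 (0.77028) and t=1.240 (0.76385) → t≈1.221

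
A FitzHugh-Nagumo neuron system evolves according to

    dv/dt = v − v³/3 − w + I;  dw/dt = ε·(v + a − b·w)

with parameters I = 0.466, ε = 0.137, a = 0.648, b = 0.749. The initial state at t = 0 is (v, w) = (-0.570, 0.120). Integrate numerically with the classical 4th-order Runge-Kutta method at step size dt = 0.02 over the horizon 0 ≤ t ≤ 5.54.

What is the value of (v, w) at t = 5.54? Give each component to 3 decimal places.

(v, w) = (-1.242, -0.206)

t=0.000: state=(-0.570, 0.120)
step 1 (dt=0.02): k1=(-0.162, -0.002), k2=(-0.163, -0.002), k3=(-0.163, -0.002), k4=(-0.164, -0.002); state += dt/6·(k1+2k2+2k3+k4)
t=0.020: state=(-0.573, 0.120)
t=0.040: state=(-0.577, 0.120)
t=0.060: state=(-0.580, 0.120)
continuing one RK4 step at a time; state shown every 10 steps (Δt=0.2):
t=0.200: state=(-0.605, 0.119)
t=0.400: state=(-0.644, 0.117)
t=0.600: state=(-0.687, 0.115)
t=0.800: state=(-0.735, 0.111)
t=1.000: state=(-0.786, 0.105)
t=1.200: state=(-0.840, 0.099)
t=1.400: state=(-0.895, 0.091)
t=1.600: state=(-0.951, 0.081)
t=1.800: state=(-1.007, 0.071)
t=2.000: state=(-1.060, 0.059)
t=2.200: state=(-1.109, 0.046)
t=2.400: state=(-1.153, 0.032)
t=2.600: state=(-1.192, 0.017)
t=2.800: state=(-1.224, 0.001)
t=3.000: state=(-1.251, -0.015)
t=3.200: state=(-1.272, -0.031)
t=3.400: state=(-1.287, -0.047)
t=3.600: state=(-1.297, -0.064)
t=3.800: state=(-1.303, -0.080)
t=4.000: state=(-1.305, -0.097)
t=4.200: state=(-1.304, -0.112)
t=4.400: state=(-1.300, -0.128)
t=4.600: state=(-1.293, -0.143)
t=4.800: state=(-1.285, -0.157)
t=5.000: state=(-1.275, -0.171)
t=5.200: state=(-1.264, -0.185)
t=5.400: state=(-1.251, -0.197)
t=5.540: state=(-1.242, -0.206)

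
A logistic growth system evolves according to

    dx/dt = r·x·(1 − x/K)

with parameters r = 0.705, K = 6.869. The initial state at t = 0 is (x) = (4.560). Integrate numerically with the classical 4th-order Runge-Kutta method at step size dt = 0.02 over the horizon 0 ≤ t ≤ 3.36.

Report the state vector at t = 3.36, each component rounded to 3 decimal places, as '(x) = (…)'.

t=0.000: state=(4.560)
step 1 (dt=0.02): k1=(1.081), k2=(1.078), k3=(1.078), k4=(1.076); state += dt/6·(k1+2k2+2k3+k4)
t=0.020: state=(4.582)
t=0.040: state=(4.603)
t=0.060: state=(4.624)
continuing one RK4 step at a time; state shown every 10 steps (Δt=0.2):
t=0.200: state=(4.771)
t=0.400: state=(4.971)
t=0.600: state=(5.158)
t=0.800: state=(5.333)
t=1.000: state=(5.494)
t=1.200: state=(5.643)
t=1.400: state=(5.779)
t=1.600: state=(5.902)
t=1.800: state=(6.013)
t=2.000: state=(6.113)
t=2.200: state=(6.203)
t=2.400: state=(6.283)
t=2.600: state=(6.354)
t=2.800: state=(6.418)
t=3.000: state=(6.474)
t=3.200: state=(6.523)
t=3.360: state=(6.558)

(x) = (6.558)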